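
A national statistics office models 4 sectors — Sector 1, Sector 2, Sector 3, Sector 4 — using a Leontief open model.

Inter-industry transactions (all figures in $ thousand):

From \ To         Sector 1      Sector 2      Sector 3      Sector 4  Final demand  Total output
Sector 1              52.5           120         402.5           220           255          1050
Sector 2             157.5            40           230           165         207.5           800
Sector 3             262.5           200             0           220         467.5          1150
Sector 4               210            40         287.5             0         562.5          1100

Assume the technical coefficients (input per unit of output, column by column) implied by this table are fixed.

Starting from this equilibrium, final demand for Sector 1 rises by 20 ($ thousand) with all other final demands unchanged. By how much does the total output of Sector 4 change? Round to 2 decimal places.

Technical coefficients a_ij = z_ij / X_j:
  a_11 = 52.5/1050 = 0.05, a_21 = 157.5/1050 = 0.15, a_31 = 262.5/1050 = 0.25, a_41 = 210/1050 = 0.20
  a_12 = 120/800 = 0.15, a_22 = 40/800 = 0.05, a_32 = 200/800 = 0.25, a_42 = 40/800 = 0.05
  a_13 = 402.5/1150 = 0.35, a_23 = 230/1150 = 0.20, a_33 = 0/1150 = 0.00, a_43 = 287.5/1150 = 0.25
  a_14 = 220/1100 = 0.20, a_24 = 165/1100 = 0.15, a_34 = 220/1100 = 0.20, a_44 = 0/1100 = 0.00
I − A =
  [   0.95    -0.15    -0.35    -0.20]
  [  -0.15     0.95    -0.20    -0.15]
  [  -0.25    -0.25     1.00    -0.20]
  [  -0.20    -0.05    -0.25     1.00]
Compute the cofactors C_ij = (−1)^(i+j)·(3×3 minor ij) of I−A; the adjugate is their transpose:
adj(I−A) = Cᵀ =
  [ 0.833625   0.256000   0.415000   0.288125]
  [ 0.239875   0.748500   0.288125   0.217875]
  [ 0.320125   0.283000   0.828875   0.272250]
  [ 0.258750   0.159375   0.304625   0.728750]
det(I−A) = Σ_j (I−A)_1j·C_1j = (0.95)(0.833625) + (-0.15)(0.239875) + (-0.35)(0.320125) + (-0.20)(0.258750) = 0.59216875
(I − A)⁻¹ = adj(I−A) / det(I−A) ≈
  [   1.4077     0.4323     0.7008     0.4866]
  [   0.4051     1.2640     0.4866     0.3679]
  [   0.5406     0.4779     1.3997     0.4598]
  [   0.4370     0.2691     0.5144     1.2306]
Δx = (I − A)⁻¹ Δd with Δd having +20 in the Sector 1 component and 0 elsewhere.
So Δx_4 = L_41 · (+20), where L_41 = adj(I−A)_41 / det(I−A) = 0.258750 / 0.59216875.
Δx_4 = 0.258750 × (+20) / 0.59216875 = 5.175 / 0.59216875 ≈ 8.74.

Δx_4 = 8.74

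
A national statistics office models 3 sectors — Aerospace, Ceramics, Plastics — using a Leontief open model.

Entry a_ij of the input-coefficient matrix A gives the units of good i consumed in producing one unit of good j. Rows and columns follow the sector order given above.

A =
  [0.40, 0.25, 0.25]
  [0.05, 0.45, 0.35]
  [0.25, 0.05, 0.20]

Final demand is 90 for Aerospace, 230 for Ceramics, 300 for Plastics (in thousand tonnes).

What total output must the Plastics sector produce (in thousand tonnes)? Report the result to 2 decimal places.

I − A =
  [   0.60    -0.25    -0.25]
  [  -0.05     0.55    -0.35]
  [  -0.25    -0.05     0.80]
Cofactors of I−A, C_ij = (−1)^(i+j)·(minor ij) (rows/columns in the sector order above):
  C_11 = (0.55)(0.80) − (-0.35)(-0.05) = 0.4225
  C_12 = −[(-0.05)(0.80) − (-0.35)(-0.25)] = 0.1275
  C_13 = (-0.05)(-0.05) − (0.55)(-0.25) = 0.1400
  C_21 = −[(-0.25)(0.80) − (-0.25)(-0.05)] = 0.2125
  C_22 = (0.60)(0.80) − (-0.25)(-0.25) = 0.4175
  C_23 = −[(0.60)(-0.05) − (-0.25)(-0.25)] = 0.0925
  C_31 = (-0.25)(-0.35) − (-0.25)(0.55) = 0.2250
  C_32 = −[(0.60)(-0.35) − (-0.25)(-0.05)] = 0.2225
  C_33 = (0.60)(0.55) − (-0.25)(-0.05) = 0.3175
det(I−A) = Σ_j (I−A)_1j·C_1j = (0.60)(0.4225) + (-0.25)(0.1275) + (-0.25)(0.1400) = 0.186625
adj(I−A) = Cᵀ =
  [ 0.4225   0.2125   0.2250]
  [ 0.1275   0.4175   0.2225]
  [ 0.1400   0.0925   0.3175]
(I − A)⁻¹ = adj(I−A) / det(I−A) ≈
  [   2.2639     1.1386     1.2056]
  [   0.6832     2.2371     1.1922]
  [   0.7502     0.4956     1.7013]
x = (I − A)⁻¹ d = adj(I−A)·d / det(I−A), with det(I−A) = 0.186625:
  x_1 = (0.4225·90 + 0.2125·230 + 0.2250·300) / 0.186625 = 154.40 / 0.186625 ≈ 827.33
  x_2 = (0.1275·90 + 0.4175·230 + 0.2225·300) / 0.186625 = 174.25 / 0.186625 ≈ 933.69
  x_3 = (0.1400·90 + 0.0925·230 + 0.3175·300) / 0.186625 = 129.125 / 0.186625 ≈ 691.90

x_3 = 691.90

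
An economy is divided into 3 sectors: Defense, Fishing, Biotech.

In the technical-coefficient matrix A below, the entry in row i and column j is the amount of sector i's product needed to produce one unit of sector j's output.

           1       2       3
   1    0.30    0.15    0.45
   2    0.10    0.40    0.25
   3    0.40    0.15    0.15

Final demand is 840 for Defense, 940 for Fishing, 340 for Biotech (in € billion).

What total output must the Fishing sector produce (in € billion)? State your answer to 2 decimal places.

x_2 = 3295.09

I − A =
  [   0.70    -0.15    -0.45]
  [  -0.10     0.60    -0.25]
  [  -0.40    -0.15     0.85]
Cofactors of I−A, C_ij = (−1)^(i+j)·(minor ij) (rows/columns in the sector order above):
  C_11 = (0.60)(0.85) − (-0.25)(-0.15) = 0.4725
  C_12 = −[(-0.10)(0.85) − (-0.25)(-0.40)] = 0.1850
  C_13 = (-0.10)(-0.15) − (0.60)(-0.40) = 0.2550
  C_21 = −[(-0.15)(0.85) − (-0.45)(-0.15)] = 0.1950
  C_22 = (0.70)(0.85) − (-0.45)(-0.40) = 0.4150
  C_23 = −[(0.70)(-0.15) − (-0.15)(-0.40)] = 0.1650
  C_31 = (-0.15)(-0.25) − (-0.45)(0.60) = 0.3075
  C_32 = −[(0.70)(-0.25) − (-0.45)(-0.10)] = 0.2200
  C_33 = (0.70)(0.60) − (-0.15)(-0.10) = 0.4050
det(I−A) = Σ_j (I−A)_1j·C_1j = (0.70)(0.4725) + (-0.15)(0.1850) + (-0.45)(0.2550) = 0.18825
adj(I−A) = Cᵀ =
  [ 0.4725   0.1950   0.3075]
  [ 0.1850   0.4150   0.2200]
  [ 0.2550   0.1650   0.4050]
(I − A)⁻¹ = adj(I−A) / det(I−A) ≈
  [   2.5100     1.0359     1.6335]
  [   0.9827     2.2045     1.1687]
  [   1.3546     0.8765     2.1514]
x = (I − A)⁻¹ d = adj(I−A)·d / det(I−A), with det(I−A) = 0.18825:
  x_1 = (0.4725·840 + 0.1950·940 + 0.3075·340) / 0.18825 = 684.75 / 0.18825 ≈ 3637.45
  x_2 = (0.1850·840 + 0.4150·940 + 0.2200·340) / 0.18825 = 620.30 / 0.18825 ≈ 3295.09
  x_3 = (0.2550·840 + 0.1650·940 + 0.4050·340) / 0.18825 = 507.00 / 0.18825 ≈ 2693.23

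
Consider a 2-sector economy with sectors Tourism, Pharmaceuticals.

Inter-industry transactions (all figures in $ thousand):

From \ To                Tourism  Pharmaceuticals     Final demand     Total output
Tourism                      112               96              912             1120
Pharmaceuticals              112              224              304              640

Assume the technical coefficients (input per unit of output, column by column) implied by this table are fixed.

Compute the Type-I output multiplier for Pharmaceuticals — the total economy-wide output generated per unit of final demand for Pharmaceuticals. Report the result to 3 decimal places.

Technical coefficients a_ij = z_ij / X_j:
  a_TT = 112/1120 = 0.10, a_PT = 112/1120 = 0.10
  a_TP = 96/640 = 0.15, a_PP = 224/640 = 0.35
I − A =
  [   0.90    -0.15]
  [  -0.10     0.65]
det(I−A) = (0.90)(0.65) − (-0.15)(-0.10) = 0.5700
adj(I−A) = [[0.65, 0.15], [0.10, 0.90]]
(I − A)⁻¹ = adj(I−A) / det(I−A) ≈
  [   1.1404     0.2632]
  [   0.1754     1.5789]
The output multiplier for sector j is the column-j sum of the Leontief inverse (I − A)⁻¹ = adj(I−A) / det(I−A).
Column P of adj(I−A): (0.15, 0.90); det(I−A) = 0.5700.
m_P = (0.15 + 0.90) / 0.5700 = 1.05 / 0.5700 ≈ 1.842.

m_P = 1.842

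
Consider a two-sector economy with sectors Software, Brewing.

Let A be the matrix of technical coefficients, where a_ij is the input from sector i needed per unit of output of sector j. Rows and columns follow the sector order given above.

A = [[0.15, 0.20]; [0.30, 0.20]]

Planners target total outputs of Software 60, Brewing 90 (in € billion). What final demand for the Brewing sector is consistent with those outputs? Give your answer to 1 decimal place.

I − A =
  [   0.85    -0.20]
  [  -0.30     0.80]
d = (I − A) x:
  d_1 = (+0.85)·60 + (-0.20)·90 = 33.0
  d_2 = (-0.30)·60 + (+0.80)·90 = 54.0

d_2 = 54.0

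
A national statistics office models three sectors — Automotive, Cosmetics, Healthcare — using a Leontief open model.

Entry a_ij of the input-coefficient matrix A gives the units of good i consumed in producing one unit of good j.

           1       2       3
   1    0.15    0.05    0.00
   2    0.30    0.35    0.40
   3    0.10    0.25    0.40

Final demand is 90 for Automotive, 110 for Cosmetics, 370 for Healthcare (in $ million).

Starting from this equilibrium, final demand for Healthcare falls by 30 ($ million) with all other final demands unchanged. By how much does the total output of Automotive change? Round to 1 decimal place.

I − A =
  [   0.85    -0.05     0.00]
  [  -0.30     0.65    -0.40]
  [  -0.10    -0.25     0.60]
Cofactors of I−A, C_ij = (−1)^(i+j)·(minor ij) (rows/columns in the sector order above):
  C_11 = (0.65)(0.60) − (-0.40)(-0.25) = 0.2900
  C_12 = −[(-0.30)(0.60) − (-0.40)(-0.10)] = 0.2200
  C_13 = (-0.30)(-0.25) − (0.65)(-0.10) = 0.1400
  C_21 = −[(-0.05)(0.60) − (0.00)(-0.25)] = 0.0300
  C_22 = (0.85)(0.60) − (0.00)(-0.10) = 0.5100
  C_23 = −[(0.85)(-0.25) − (-0.05)(-0.10)] = 0.2175
  C_31 = (-0.05)(-0.40) − (0.00)(0.65) = 0.0200
  C_32 = −[(0.85)(-0.40) − (0.00)(-0.30)] = 0.3400
  C_33 = (0.85)(0.65) − (-0.05)(-0.30) = 0.5375
det(I−A) = Σ_j (I−A)_1j·C_1j = (0.85)(0.2900) + (-0.05)(0.2200) + (0.00)(0.1400) = 0.2355
adj(I−A) = Cᵀ =
  [ 0.2900   0.0300   0.0200]
  [ 0.2200   0.5100   0.3400]
  [ 0.1400   0.2175   0.5375]
(I − A)⁻¹ = adj(I−A) / det(I−A) ≈
  [   1.2314     0.1274     0.0849]
  [   0.9342     2.1656     1.4437]
  [   0.5945     0.9236     2.2824]
Δx = (I − A)⁻¹ Δd with Δd having -30 in the Healthcare component and 0 elsewhere.
So Δx_1 = L_13 · (-30), where L_13 = adj(I−A)_13 / det(I−A) = 0.0200 / 0.2355.
Δx_1 = 0.0200 × (-30) / 0.2355 = -0.60 / 0.2355 ≈ -2.5.

Δx_1 = -2.5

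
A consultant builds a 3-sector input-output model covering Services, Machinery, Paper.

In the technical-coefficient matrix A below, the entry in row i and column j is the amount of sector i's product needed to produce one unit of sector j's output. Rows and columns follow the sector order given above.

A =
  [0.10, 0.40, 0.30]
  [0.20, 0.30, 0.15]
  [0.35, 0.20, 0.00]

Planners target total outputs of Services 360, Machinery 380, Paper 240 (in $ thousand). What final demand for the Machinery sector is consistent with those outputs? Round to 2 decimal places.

I − A =
  [   0.90    -0.40    -0.30]
  [  -0.20     0.70    -0.15]
  [  -0.35    -0.20     1.00]
d = (I − A) x:
  d_S = (+0.90)·360 + (-0.40)·380 + (-0.30)·240 = 100.00
  d_M = (-0.20)·360 + (+0.70)·380 + (-0.15)·240 = 158.00
  d_P = (-0.35)·360 + (-0.20)·380 + (+1.00)·240 = 38.00

d_M = 158.00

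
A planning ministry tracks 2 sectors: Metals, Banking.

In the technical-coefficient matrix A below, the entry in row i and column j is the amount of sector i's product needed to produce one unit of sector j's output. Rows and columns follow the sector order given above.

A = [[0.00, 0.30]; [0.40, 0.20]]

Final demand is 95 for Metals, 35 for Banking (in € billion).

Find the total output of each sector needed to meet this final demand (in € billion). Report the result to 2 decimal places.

I − A =
  [   1.00    -0.30]
  [  -0.40     0.80]
det(I−A) = (1.00)(0.80) − (-0.30)(-0.40) = 0.6800
adj(I−A) = [[0.80, 0.30], [0.40, 1.00]]
(I − A)⁻¹ = adj(I−A) / det(I−A) ≈
  [   1.1765     0.4412]
  [   0.5882     1.4706]
x = (I − A)⁻¹ d = adj(I−A)·d / det(I−A), with det(I−A) = 0.6800:
  x_1 = (0.80·95 + 0.30·35) / 0.6800 = 86.50 / 0.6800 ≈ 127.21
  x_2 = (0.40·95 + 1.00·35) / 0.6800 = 73.00 / 0.6800 ≈ 107.35

x_1 = 127.21, x_2 = 107.35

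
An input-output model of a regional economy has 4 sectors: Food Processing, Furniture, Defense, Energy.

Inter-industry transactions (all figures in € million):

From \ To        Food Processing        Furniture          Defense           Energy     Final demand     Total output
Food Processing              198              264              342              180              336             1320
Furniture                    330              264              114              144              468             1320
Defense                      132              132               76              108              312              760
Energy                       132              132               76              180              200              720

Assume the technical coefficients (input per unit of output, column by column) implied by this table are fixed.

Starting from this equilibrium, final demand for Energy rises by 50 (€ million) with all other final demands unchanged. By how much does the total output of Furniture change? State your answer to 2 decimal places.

Technical coefficients a_ij = z_ij / X_j:
  a_11 = 198/1320 = 0.15, a_21 = 330/1320 = 0.25, a_31 = 132/1320 = 0.10, a_41 = 132/1320 = 0.10
  a_12 = 264/1320 = 0.20, a_22 = 264/1320 = 0.20, a_32 = 132/1320 = 0.10, a_42 = 132/1320 = 0.10
  a_13 = 342/760 = 0.45, a_23 = 114/760 = 0.15, a_33 = 76/760 = 0.10, a_43 = 76/760 = 0.10
  a_14 = 180/720 = 0.25, a_24 = 144/720 = 0.20, a_34 = 108/720 = 0.15, a_44 = 180/720 = 0.25
I − A =
  [   0.85    -0.20    -0.45    -0.25]
  [  -0.25     0.80    -0.15    -0.20]
  [  -0.10    -0.10     0.90    -0.15]
  [  -0.10    -0.10    -0.10     0.75]
Compute the cofactors C_ij = (−1)^(i+j)·(3×3 minor ij) of I−A; the adjugate is their transpose:
adj(I−A) = Cᵀ =
  [ 0.49450   0.19750   0.31125   0.27975]
  [ 0.19850   0.49550   0.20850   0.24000]
  [ 0.09450   0.09450   0.42525   0.14175]
  [ 0.10500   0.10500   0.12600   0.50400]
det(I−A) = Σ_j (I−A)_1j·C_1j = (0.85)(0.49450) + (-0.20)(0.19850) + (-0.45)(0.09450) + (-0.25)(0.10500) = 0.31185
(I − A)⁻¹ = adj(I−A) / det(I−A) ≈
  [   1.5857     0.6333     0.9981     0.8971]
  [   0.6365     1.5889     0.6686     0.7696]
  [   0.3030     0.3030     1.3636     0.4545]
  [   0.3367     0.3367     0.4040     1.6162]
Δx = (I − A)⁻¹ Δd with Δd having +50 in the Energy component and 0 elsewhere.
So Δx_2 = L_24 · (+50), where L_24 = adj(I−A)_24 / det(I−A) = 0.24000 / 0.31185.
Δx_2 = 0.24000 × (+50) / 0.31185 = 12.00 / 0.31185 ≈ 38.48.

Δx_2 = 38.48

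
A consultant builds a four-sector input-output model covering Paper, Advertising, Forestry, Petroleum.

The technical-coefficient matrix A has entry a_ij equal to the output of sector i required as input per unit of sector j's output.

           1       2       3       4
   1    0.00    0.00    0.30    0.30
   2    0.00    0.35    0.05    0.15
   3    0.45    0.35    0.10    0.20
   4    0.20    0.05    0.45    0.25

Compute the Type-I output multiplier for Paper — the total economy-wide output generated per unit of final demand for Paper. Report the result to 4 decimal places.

m_1 = 4.8828

I − A =
  [   1.00     0.00    -0.30    -0.30]
  [   0.00     0.65    -0.05    -0.15]
  [  -0.45    -0.35     0.90    -0.20]
  [  -0.20    -0.05    -0.45     0.75]
Compute the cofactors C_ij = (−1)^(i+j)·(3×3 minor ij) of I−A; the adjugate is their transpose:
adj(I−A) = Cᵀ =
  [ 0.33625   0.14250   0.23250   0.22500]
  [ 0.07625   0.35700   0.11100   0.13150]
  [ 0.25250   0.25825   0.44100   0.27025]
  [ 0.24625   0.21675   0.33400   0.47975]
det(I−A) = Σ_j (I−A)_1j·C_1j = (1.00)(0.33625) + (0.00)(0.07625) + (-0.30)(0.25250) + (-0.30)(0.24625) = 0.186625
(I − A)⁻¹ = adj(I−A) / det(I−A) ≈
  [   1.80174     0.76356     1.24581     1.20563]
  [   0.40857     1.91293     0.59478     0.70462]
  [   1.35298     1.38379     2.36303     1.44809]
  [   1.31949     1.16142     1.78969     2.57066]
The output multiplier for sector j is the column-j sum of the Leontief inverse (I − A)⁻¹ = adj(I−A) / det(I−A).
Column 1 of adj(I−A): (0.33625, 0.07625, 0.25250, 0.24625); det(I−A) = 0.186625.
m_1 = (0.33625 + 0.07625 + 0.25250 + 0.24625) / 0.186625 = 0.91125 / 0.186625 ≈ 4.8828.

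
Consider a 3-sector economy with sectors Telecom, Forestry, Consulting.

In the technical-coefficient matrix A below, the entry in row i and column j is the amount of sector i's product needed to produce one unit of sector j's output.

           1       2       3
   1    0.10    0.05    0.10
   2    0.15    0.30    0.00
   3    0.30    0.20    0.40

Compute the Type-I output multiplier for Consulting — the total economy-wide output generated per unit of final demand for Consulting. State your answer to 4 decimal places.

I − A =
  [   0.90    -0.05    -0.10]
  [  -0.15     0.70     0.00]
  [  -0.30    -0.20     0.60]
Cofactors of I−A, C_ij = (−1)^(i+j)·(minor ij) (rows/columns in the sector order above):
  C_11 = (0.70)(0.60) − (0.00)(-0.20) = 0.4200
  C_12 = −[(-0.15)(0.60) − (0.00)(-0.30)] = 0.0900
  C_13 = (-0.15)(-0.20) − (0.70)(-0.30) = 0.2400
  C_21 = −[(-0.05)(0.60) − (-0.10)(-0.20)] = 0.0500
  C_22 = (0.90)(0.60) − (-0.10)(-0.30) = 0.5100
  C_23 = −[(0.90)(-0.20) − (-0.05)(-0.30)] = 0.1950
  C_31 = (-0.05)(0.00) − (-0.10)(0.70) = 0.0700
  C_32 = −[(0.90)(0.00) − (-0.10)(-0.15)] = 0.0150
  C_33 = (0.90)(0.70) − (-0.05)(-0.15) = 0.6225
det(I−A) = Σ_j (I−A)_1j·C_1j = (0.90)(0.4200) + (-0.05)(0.0900) + (-0.10)(0.2400) = 0.3495
adj(I−A) = Cᵀ =
  [ 0.4200   0.0500   0.0700]
  [ 0.0900   0.5100   0.0150]
  [ 0.2400   0.1950   0.6225]
(I − A)⁻¹ = adj(I−A) / det(I−A) ≈
  [   1.20172     0.14306     0.20029]
  [   0.25751     1.45923     0.04292]
  [   0.68670     0.55794     1.78112]
The output multiplier for sector j is the column-j sum of the Leontief inverse (I − A)⁻¹ = adj(I−A) / det(I−A).
Column 3 of adj(I−A): (0.0700, 0.0150, 0.6225); det(I−A) = 0.3495.
m_3 = (0.0700 + 0.0150 + 0.6225) / 0.3495 = 0.7075 / 0.3495 ≈ 2.0243.

m_3 = 2.0243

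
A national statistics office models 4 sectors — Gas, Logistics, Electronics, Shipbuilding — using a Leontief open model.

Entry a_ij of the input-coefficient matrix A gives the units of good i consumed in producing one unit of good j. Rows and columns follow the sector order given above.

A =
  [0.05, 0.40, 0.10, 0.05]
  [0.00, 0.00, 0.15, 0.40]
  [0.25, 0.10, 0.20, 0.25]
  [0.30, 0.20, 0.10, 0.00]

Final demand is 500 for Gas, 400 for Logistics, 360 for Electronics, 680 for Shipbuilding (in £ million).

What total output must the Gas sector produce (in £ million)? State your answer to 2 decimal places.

x_G = 1255.57

I − A =
  [   0.95    -0.40    -0.10    -0.05]
  [   0.00     1.00    -0.15    -0.40]
  [  -0.25    -0.10     0.80    -0.25]
  [  -0.30    -0.20    -0.10     1.00]
Compute the cofactors C_ij = (−1)^(i+j)·(3×3 minor ij) of I−A; the adjugate is their transpose:
adj(I−A) = Cᵀ =
  [ 0.68450   0.33350   0.17450   0.21125]
  [ 0.15475   0.69050   0.19025   0.33150]
  [ 0.31700   0.27350   0.81100   0.32800]
  [ 0.26800   0.26550   0.17150   0.70575]
det(I−A) = Σ_j (I−A)_1j·C_1j = (0.95)(0.68450) + (-0.40)(0.15475) + (-0.10)(0.31700) + (-0.05)(0.26800) = 0.543275
(I − A)⁻¹ = adj(I−A) / det(I−A) ≈
  [   1.2600     0.6139     0.3212     0.3888]
  [   0.2848     1.2710     0.3502     0.6102]
  [   0.5835     0.5034     1.4928     0.6037]
  [   0.4933     0.4887     0.3157     1.2991]
x = (I − A)⁻¹ d = adj(I−A)·d / det(I−A), with det(I−A) = 0.543275:
  x_G = (0.68450·500 + 0.33350·400 + 0.17450·360 + 0.21125·680) / 0.543275 = 682.12 / 0.543275 ≈ 1255.57
  x_L = (0.15475·500 + 0.69050·400 + 0.19025·360 + 0.33150·680) / 0.543275 = 647.485 / 0.543275 ≈ 1191.82
  x_E = (0.31700·500 + 0.27350·400 + 0.81100·360 + 0.32800·680) / 0.543275 = 782.90 / 0.543275 ≈ 1441.07
  x_S = (0.26800·500 + 0.26550·400 + 0.17150·360 + 0.70575·680) / 0.543275 = 781.85 / 0.543275 ≈ 1439.14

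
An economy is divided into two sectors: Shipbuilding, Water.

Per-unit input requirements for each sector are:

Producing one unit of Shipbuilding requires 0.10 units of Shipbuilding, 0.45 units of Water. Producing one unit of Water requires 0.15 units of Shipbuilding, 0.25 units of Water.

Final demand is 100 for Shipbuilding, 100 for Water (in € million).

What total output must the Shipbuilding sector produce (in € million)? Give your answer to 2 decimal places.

x_S = 148.15

I − A =
  [   0.90    -0.15]
  [  -0.45     0.75]
det(I−A) = (0.90)(0.75) − (-0.15)(-0.45) = 0.6075
adj(I−A) = [[0.75, 0.15], [0.45, 0.90]]
(I − A)⁻¹ = adj(I−A) / det(I−A) ≈
  [   1.2346     0.2469]
  [   0.7407     1.4815]
x = (I − A)⁻¹ d = adj(I−A)·d / det(I−A), with det(I−A) = 0.6075:
  x_S = (0.75·100 + 0.15·100) / 0.6075 = 90.00 / 0.6075 ≈ 148.15
  x_W = (0.45·100 + 0.90·100) / 0.6075 = 135.00 / 0.6075 ≈ 222.22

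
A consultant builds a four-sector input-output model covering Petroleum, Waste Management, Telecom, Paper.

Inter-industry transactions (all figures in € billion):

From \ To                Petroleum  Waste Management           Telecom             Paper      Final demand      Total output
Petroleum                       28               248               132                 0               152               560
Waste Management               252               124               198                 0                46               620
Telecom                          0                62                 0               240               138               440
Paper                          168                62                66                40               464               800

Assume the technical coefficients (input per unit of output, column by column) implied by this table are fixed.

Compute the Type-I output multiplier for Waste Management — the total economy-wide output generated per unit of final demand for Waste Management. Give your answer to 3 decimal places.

Technical coefficients a_ij = z_ij / X_j:
  a_11 = 28/560 = 0.05, a_21 = 252/560 = 0.45, a_31 = 0/560 = 0.00, a_41 = 168/560 = 0.30
  a_12 = 248/620 = 0.40, a_22 = 124/620 = 0.20, a_32 = 62/620 = 0.10, a_42 = 62/620 = 0.10
  a_13 = 132/440 = 0.30, a_23 = 198/440 = 0.45, a_33 = 0/440 = 0.00, a_43 = 66/440 = 0.15
  a_14 = 0/800 = 0.00, a_24 = 0/800 = 0.00, a_34 = 240/800 = 0.30, a_44 = 40/800 = 0.05
I − A =
  [   0.95    -0.40    -0.30     0.00]
  [  -0.45     0.80    -0.45     0.00]
  [   0.00    -0.10     1.00    -0.30]
  [  -0.30    -0.10    -0.15     0.95]
Compute the cofactors C_ij = (−1)^(i+j)·(3×3 minor ij) of I−A; the adjugate is their transpose:
adj(I−A) = Cᵀ =
  [ 0.667750   0.399500   0.399000   0.126000]
  [ 0.447750   0.832750   0.534375   0.168750]
  [ 0.128250   0.154750   0.551000   0.174000]
  [ 0.278250   0.238250   0.269250   0.523750]
det(I−A) = Σ_j (I−A)_1j·C_1j = (0.95)(0.667750) + (-0.40)(0.447750) + (-0.30)(0.128250) + (0.00)(0.278250) = 0.4167875
(I − A)⁻¹ = adj(I−A) / det(I−A) ≈
  [   1.6021     0.9585     0.9573     0.3023]
  [   1.0743     1.9980     1.2821     0.4049]
  [   0.3077     0.3713     1.3220     0.4175]
  [   0.6676     0.5716     0.6460     1.2566]
The output multiplier for sector j is the column-j sum of the Leontief inverse (I − A)⁻¹ = adj(I−A) / det(I−A).
Column 2 of adj(I−A): (0.399500, 0.832750, 0.154750, 0.238250); det(I−A) = 0.4167875.
m_2 = (0.399500 + 0.832750 + 0.154750 + 0.238250) / 0.4167875 = 1.62525 / 0.4167875 ≈ 3.899.

m_2 = 3.899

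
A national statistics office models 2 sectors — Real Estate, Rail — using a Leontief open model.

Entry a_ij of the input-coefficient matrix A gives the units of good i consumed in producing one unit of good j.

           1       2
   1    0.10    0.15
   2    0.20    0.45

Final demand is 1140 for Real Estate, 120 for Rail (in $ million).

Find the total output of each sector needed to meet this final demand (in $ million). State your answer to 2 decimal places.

I − A =
  [   0.90    -0.15]
  [  -0.20     0.55]
det(I−A) = (0.90)(0.55) − (-0.15)(-0.20) = 0.4650
adj(I−A) = [[0.55, 0.15], [0.20, 0.90]]
(I − A)⁻¹ = adj(I−A) / det(I−A) ≈
  [   1.1828     0.3226]
  [   0.4301     1.9355]
x = (I − A)⁻¹ d = adj(I−A)·d / det(I−A), with det(I−A) = 0.4650:
  x_1 = (0.55·1140 + 0.15·120) / 0.4650 = 645.00 / 0.4650 ≈ 1387.10
  x_2 = (0.20·1140 + 0.90·120) / 0.4650 = 336.00 / 0.4650 ≈ 722.58

x_1 = 1387.10, x_2 = 722.58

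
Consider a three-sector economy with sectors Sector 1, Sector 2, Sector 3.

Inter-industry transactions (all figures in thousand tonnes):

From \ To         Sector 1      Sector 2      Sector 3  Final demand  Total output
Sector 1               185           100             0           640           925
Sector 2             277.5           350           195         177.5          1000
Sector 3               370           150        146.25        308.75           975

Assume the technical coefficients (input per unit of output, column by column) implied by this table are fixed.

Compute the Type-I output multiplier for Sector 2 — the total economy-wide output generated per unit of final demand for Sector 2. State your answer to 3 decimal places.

Technical coefficients a_ij = z_ij / X_j:
  a_11 = 185/925 = 0.20, a_21 = 277.5/925 = 0.30, a_31 = 370/925 = 0.40
  a_12 = 100/1000 = 0.10, a_22 = 350/1000 = 0.35, a_32 = 150/1000 = 0.15
  a_13 = 0/975 = 0.00, a_23 = 195/975 = 0.20, a_33 = 146.25/975 = 0.15
I − A =
  [   0.80    -0.10     0.00]
  [  -0.30     0.65    -0.20]
  [  -0.40    -0.15     0.85]
Cofactors of I−A, C_ij = (−1)^(i+j)·(minor ij) (rows/columns in the sector order above):
  C_11 = (0.65)(0.85) − (-0.20)(-0.15) = 0.5225
  C_12 = −[(-0.30)(0.85) − (-0.20)(-0.40)] = 0.3350
  C_13 = (-0.30)(-0.15) − (0.65)(-0.40) = 0.3050
  C_21 = −[(-0.10)(0.85) − (0.00)(-0.15)] = 0.0850
  C_22 = (0.80)(0.85) − (0.00)(-0.40) = 0.6800
  C_23 = −[(0.80)(-0.15) − (-0.10)(-0.40)] = 0.1600
  C_31 = (-0.10)(-0.20) − (0.00)(0.65) = 0.0200
  C_32 = −[(0.80)(-0.20) − (0.00)(-0.30)] = 0.1600
  C_33 = (0.80)(0.65) − (-0.10)(-0.30) = 0.4900
det(I−A) = Σ_j (I−A)_1j·C_1j = (0.80)(0.5225) + (-0.10)(0.3350) + (0.00)(0.3050) = 0.3845
adj(I−A) = Cᵀ =
  [ 0.5225   0.0850   0.0200]
  [ 0.3350   0.6800   0.1600]
  [ 0.3050   0.1600   0.4900]
(I − A)⁻¹ = adj(I−A) / det(I−A) ≈
  [   1.3589     0.2211     0.0520]
  [   0.8713     1.7685     0.4161]
  [   0.7932     0.4161     1.2744]
The output multiplier for sector j is the column-j sum of the Leontief inverse (I − A)⁻¹ = adj(I−A) / det(I−A).
Column 2 of adj(I−A): (0.0850, 0.6800, 0.1600); det(I−A) = 0.3845.
m_2 = (0.0850 + 0.6800 + 0.1600) / 0.3845 = 0.925 / 0.3845 ≈ 2.406.

m_2 = 2.406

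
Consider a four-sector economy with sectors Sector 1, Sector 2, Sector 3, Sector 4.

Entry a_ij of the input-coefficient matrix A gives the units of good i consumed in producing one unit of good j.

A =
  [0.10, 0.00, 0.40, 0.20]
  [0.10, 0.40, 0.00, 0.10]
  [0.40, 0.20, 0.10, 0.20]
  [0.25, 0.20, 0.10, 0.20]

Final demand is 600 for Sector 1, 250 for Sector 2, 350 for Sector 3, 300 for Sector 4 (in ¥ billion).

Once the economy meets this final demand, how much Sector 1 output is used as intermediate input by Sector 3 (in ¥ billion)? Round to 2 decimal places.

I − A =
  [   0.90     0.00    -0.40    -0.20]
  [  -0.10     0.60     0.00    -0.10]
  [  -0.40    -0.20     0.90    -0.20]
  [  -0.25    -0.20    -0.10     0.80]
Compute the cofactors C_ij = (−1)^(i+j)·(3×3 minor ij) of I−A; the adjugate is their transpose:
adj(I−A) = Cᵀ =
  [ 0.4000   0.1200   0.1960   0.1640]
  [ 0.0965   0.4290   0.0530   0.0910]
  [ 0.2390   0.1860   0.3800   0.1780]
  [ 0.1790   0.1680   0.1220   0.3820]
det(I−A) = Σ_j (I−A)_1j·C_1j = (0.90)(0.4000) + (0.00)(0.0965) + (-0.40)(0.2390) + (-0.20)(0.1790) = 0.2286
(I − A)⁻¹ = adj(I−A) / det(I−A) ≈
  [   1.7498     0.5249     0.8574     0.7174]
  [   0.4221     1.8766     0.2318     0.3981]
  [   1.0455     0.8136     1.6623     0.7787]
  [   0.7830     0.7349     0.5337     1.6710]
First solve x = (I − A)⁻¹ d = adj(I−A)·d / det(I−A); in particular x_3 = (0.2390·600 + 0.1860·250 + 0.3800·350 + 0.1780·300) / 0.2286 = 376.30 / 0.2286 ≈ 1646.1067.
Intermediate flow from 1 to 3: z_13 = a_13 · x_3 = 0.40 × 376.30 / 0.2286 = 150.52 / 0.2286 ≈ 658.44.

z_13 = 658.44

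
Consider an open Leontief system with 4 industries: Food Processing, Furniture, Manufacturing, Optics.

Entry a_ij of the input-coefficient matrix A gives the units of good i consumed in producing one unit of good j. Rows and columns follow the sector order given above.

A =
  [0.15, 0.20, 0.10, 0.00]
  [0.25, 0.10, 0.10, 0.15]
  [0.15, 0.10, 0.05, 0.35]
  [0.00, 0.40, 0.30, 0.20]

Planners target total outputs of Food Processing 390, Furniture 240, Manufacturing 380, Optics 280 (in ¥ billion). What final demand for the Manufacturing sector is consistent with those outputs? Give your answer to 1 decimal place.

I − A =
  [   0.85    -0.20    -0.10     0.00]
  [  -0.25     0.90    -0.10    -0.15]
  [  -0.15    -0.10     0.95    -0.35]
  [   0.00    -0.40    -0.30     0.80]
d = (I − A) x:
  d_1 = (+0.85)·390 + (-0.20)·240 + (-0.10)·380 + (+0.00)·280 = 245.5
  d_2 = (-0.25)·390 + (+0.90)·240 + (-0.10)·380 + (-0.15)·280 = 38.5
  d_3 = (-0.15)·390 + (-0.10)·240 + (+0.95)·380 + (-0.35)·280 = 180.5
  d_4 = (+0.00)·390 + (-0.40)·240 + (-0.30)·380 + (+0.80)·280 = 14.0

d_3 = 180.5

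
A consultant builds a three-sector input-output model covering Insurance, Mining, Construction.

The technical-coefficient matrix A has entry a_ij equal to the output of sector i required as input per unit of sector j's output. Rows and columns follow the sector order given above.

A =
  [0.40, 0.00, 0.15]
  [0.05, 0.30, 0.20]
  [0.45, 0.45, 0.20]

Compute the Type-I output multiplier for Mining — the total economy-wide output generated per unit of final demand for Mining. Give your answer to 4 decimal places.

I − A =
  [   0.60     0.00    -0.15]
  [  -0.05     0.70    -0.20]
  [  -0.45    -0.45     0.80]
Cofactors of I−A, C_ij = (−1)^(i+j)·(minor ij) (rows/columns in the sector order above):
  C_11 = (0.70)(0.80) − (-0.20)(-0.45) = 0.4700
  C_12 = −[(-0.05)(0.80) − (-0.20)(-0.45)] = 0.1300
  C_13 = (-0.05)(-0.45) − (0.70)(-0.45) = 0.3375
  C_21 = −[(0.00)(0.80) − (-0.15)(-0.45)] = 0.0675
  C_22 = (0.60)(0.80) − (-0.15)(-0.45) = 0.4125
  C_23 = −[(0.60)(-0.45) − (0.00)(-0.45)] = 0.2700
  C_31 = (0.00)(-0.20) − (-0.15)(0.70) = 0.1050
  C_32 = −[(0.60)(-0.20) − (-0.15)(-0.05)] = 0.1275
  C_33 = (0.60)(0.70) − (0.00)(-0.05) = 0.4200
det(I−A) = Σ_j (I−A)_1j·C_1j = (0.60)(0.4700) + (0.00)(0.1300) + (-0.15)(0.3375) = 0.231375
adj(I−A) = Cᵀ =
  [ 0.4700   0.0675   0.1050]
  [ 0.1300   0.4125   0.1275]
  [ 0.3375   0.2700   0.4200]
(I − A)⁻¹ = adj(I−A) / det(I−A) ≈
  [   2.03133     0.29173     0.45381]
  [   0.56186     1.78282     0.55105]
  [   1.45867     1.16694     1.81524]
The output multiplier for sector j is the column-j sum of the Leontief inverse (I − A)⁻¹ = adj(I−A) / det(I−A).
Column 2 of adj(I−A): (0.0675, 0.4125, 0.2700); det(I−A) = 0.231375.
m_2 = (0.0675 + 0.4125 + 0.2700) / 0.231375 = 0.75 / 0.231375 ≈ 3.2415.

m_2 = 3.2415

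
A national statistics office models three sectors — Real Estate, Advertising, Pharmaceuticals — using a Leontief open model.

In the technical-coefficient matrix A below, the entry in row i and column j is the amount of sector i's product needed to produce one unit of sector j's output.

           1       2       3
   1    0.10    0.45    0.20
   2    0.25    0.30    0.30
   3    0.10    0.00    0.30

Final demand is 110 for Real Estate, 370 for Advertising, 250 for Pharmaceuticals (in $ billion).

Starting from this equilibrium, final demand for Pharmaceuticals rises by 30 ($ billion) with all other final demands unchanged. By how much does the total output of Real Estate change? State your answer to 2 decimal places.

Δx_1 = 24.65

I − A =
  [   0.90    -0.45    -0.20]
  [  -0.25     0.70    -0.30]
  [  -0.10     0.00     0.70]
Cofactors of I−A, C_ij = (−1)^(i+j)·(minor ij) (rows/columns in the sector order above):
  C_11 = (0.70)(0.70) − (-0.30)(0.00) = 0.4900
  C_12 = −[(-0.25)(0.70) − (-0.30)(-0.10)] = 0.2050
  C_13 = (-0.25)(0.00) − (0.70)(-0.10) = 0.0700
  C_21 = −[(-0.45)(0.70) − (-0.20)(0.00)] = 0.3150
  C_22 = (0.90)(0.70) − (-0.20)(-0.10) = 0.6100
  C_23 = −[(0.90)(0.00) − (-0.45)(-0.10)] = 0.0450
  C_31 = (-0.45)(-0.30) − (-0.20)(0.70) = 0.2750
  C_32 = −[(0.90)(-0.30) − (-0.20)(-0.25)] = 0.3200
  C_33 = (0.90)(0.70) − (-0.45)(-0.25) = 0.5175
det(I−A) = Σ_j (I−A)_1j·C_1j = (0.90)(0.4900) + (-0.45)(0.2050) + (-0.20)(0.0700) = 0.33475
adj(I−A) = Cᵀ =
  [ 0.4900   0.3150   0.2750]
  [ 0.2050   0.6100   0.3200]
  [ 0.0700   0.0450   0.5175]
(I − A)⁻¹ = adj(I−A) / det(I−A) ≈
  [   1.4638     0.9410     0.8215]
  [   0.6124     1.8223     0.9559]
  [   0.2091     0.1344     1.5459]
Δx = (I − A)⁻¹ Δd with Δd having +30 in the Pharmaceuticals component and 0 elsewhere.
So Δx_1 = L_13 · (+30), where L_13 = adj(I−A)_13 / det(I−A) = 0.2750 / 0.33475.
Δx_1 = 0.2750 × (+30) / 0.33475 = 8.25 / 0.33475 ≈ 24.65.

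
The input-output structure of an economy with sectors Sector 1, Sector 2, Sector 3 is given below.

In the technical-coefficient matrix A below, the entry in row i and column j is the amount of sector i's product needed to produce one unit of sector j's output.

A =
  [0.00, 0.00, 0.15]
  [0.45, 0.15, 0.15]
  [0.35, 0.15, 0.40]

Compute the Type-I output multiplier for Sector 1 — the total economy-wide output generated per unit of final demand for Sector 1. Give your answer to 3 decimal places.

I − A =
  [   1.00     0.00    -0.15]
  [  -0.45     0.85    -0.15]
  [  -0.35    -0.15     0.60]
Cofactors of I−A, C_ij = (−1)^(i+j)·(minor ij) (rows/columns in the sector order above):
  C_11 = (0.85)(0.60) − (-0.15)(-0.15) = 0.4875
  C_12 = −[(-0.45)(0.60) − (-0.15)(-0.35)] = 0.3225
  C_13 = (-0.45)(-0.15) − (0.85)(-0.35) = 0.3650
  C_21 = −[(0.00)(0.60) − (-0.15)(-0.15)] = 0.0225
  C_22 = (1.00)(0.60) − (-0.15)(-0.35) = 0.5475
  C_23 = −[(1.00)(-0.15) − (0.00)(-0.35)] = 0.1500
  C_31 = (0.00)(-0.15) − (-0.15)(0.85) = 0.1275
  C_32 = −[(1.00)(-0.15) − (-0.15)(-0.45)] = 0.2175
  C_33 = (1.00)(0.85) − (0.00)(-0.45) = 0.8500
det(I−A) = Σ_j (I−A)_1j·C_1j = (1.00)(0.4875) + (0.00)(0.3225) + (-0.15)(0.3650) = 0.43275
adj(I−A) = Cᵀ =
  [ 0.4875   0.0225   0.1275]
  [ 0.3225   0.5475   0.2175]
  [ 0.3650   0.1500   0.8500]
(I − A)⁻¹ = adj(I−A) / det(I−A) ≈
  [   1.1265     0.0520     0.2946]
  [   0.7452     1.2652     0.5026]
  [   0.8434     0.3466     1.9642]
The output multiplier for sector j is the column-j sum of the Leontief inverse (I − A)⁻¹ = adj(I−A) / det(I−A).
Column 1 of adj(I−A): (0.4875, 0.3225, 0.3650); det(I−A) = 0.43275.
m_1 = (0.4875 + 0.3225 + 0.3650) / 0.43275 = 1.175 / 0.43275 ≈ 2.715.

m_1 = 2.715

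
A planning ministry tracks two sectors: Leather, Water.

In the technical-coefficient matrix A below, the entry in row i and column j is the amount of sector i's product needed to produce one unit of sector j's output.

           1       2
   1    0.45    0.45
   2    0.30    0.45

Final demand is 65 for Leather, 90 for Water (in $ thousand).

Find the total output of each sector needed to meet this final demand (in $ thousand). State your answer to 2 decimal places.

I − A =
  [   0.55    -0.45]
  [  -0.30     0.55]
det(I−A) = (0.55)(0.55) − (-0.45)(-0.30) = 0.1675
adj(I−A) = [[0.55, 0.45], [0.30, 0.55]]
(I − A)⁻¹ = adj(I−A) / det(I−A) ≈
  [   3.2836     2.6866]
  [   1.7910     3.2836]
x = (I − A)⁻¹ d = adj(I−A)·d / det(I−A), with det(I−A) = 0.1675:
  x_1 = (0.55·65 + 0.45·90) / 0.1675 = 76.25 / 0.1675 ≈ 455.22
  x_2 = (0.30·65 + 0.55·90) / 0.1675 = 69.00 / 0.1675 ≈ 411.94

x_1 = 455.22, x_2 = 411.94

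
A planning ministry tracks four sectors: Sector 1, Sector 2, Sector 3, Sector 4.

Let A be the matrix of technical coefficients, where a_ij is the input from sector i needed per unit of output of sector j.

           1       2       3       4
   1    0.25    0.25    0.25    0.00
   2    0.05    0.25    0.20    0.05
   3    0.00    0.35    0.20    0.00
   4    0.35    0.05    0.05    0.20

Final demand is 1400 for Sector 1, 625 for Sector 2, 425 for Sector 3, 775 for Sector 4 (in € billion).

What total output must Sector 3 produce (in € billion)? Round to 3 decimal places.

I − A =
  [   0.75    -0.25    -0.25     0.00]
  [  -0.05     0.75    -0.20    -0.05]
  [   0.00    -0.35     0.80     0.00]
  [  -0.35    -0.05    -0.05     0.80]
Compute the cofactors C_ij = (−1)^(i+j)·(3×3 minor ij) of I−A; the adjugate is their transpose:
adj(I−A) = Cᵀ =
  [ 0.421125   0.230000   0.190000   0.014375]
  [ 0.046000   0.480000   0.136250   0.030000]
  [ 0.020125   0.210000   0.433750   0.013125]
  [ 0.188375   0.143750   0.118750   0.383125]
det(I−A) = Σ_j (I−A)_1j·C_1j = (0.75)(0.421125) + (-0.25)(0.046000) + (-0.25)(0.020125) + (0.00)(0.188375) = 0.2993125
(I − A)⁻¹ = adj(I−A) / det(I−A) ≈
  [   1.4070     0.7684     0.6348     0.0480]
  [   0.1537     1.6037     0.4552     0.1002]
  [   0.0672     0.7016     1.4492     0.0439]
  [   0.6294     0.4803     0.3967     1.2800]
x = (I − A)⁻¹ d = adj(I−A)·d / det(I−A), with det(I−A) = 0.2993125:
  x_1 = (0.421125·1400 + 0.230000·625 + 0.190000·425 + 0.014375·775) / 0.2993125 = 825.215625 / 0.2993125 ≈ 2757.037
  x_2 = (0.046000·1400 + 0.480000·625 + 0.136250·425 + 0.030000·775) / 0.2993125 = 445.55625 / 0.2993125 ≈ 1488.599
  x_3 = (0.020125·1400 + 0.210000·625 + 0.433750·425 + 0.013125·775) / 0.2993125 = 353.940625 / 0.2993125 ≈ 1182.512
  x_4 = (0.188375·1400 + 0.143750·625 + 0.118750·425 + 0.383125·775) / 0.2993125 = 700.959375 / 0.2993125 ≈ 2341.898

x_3 = 1182.512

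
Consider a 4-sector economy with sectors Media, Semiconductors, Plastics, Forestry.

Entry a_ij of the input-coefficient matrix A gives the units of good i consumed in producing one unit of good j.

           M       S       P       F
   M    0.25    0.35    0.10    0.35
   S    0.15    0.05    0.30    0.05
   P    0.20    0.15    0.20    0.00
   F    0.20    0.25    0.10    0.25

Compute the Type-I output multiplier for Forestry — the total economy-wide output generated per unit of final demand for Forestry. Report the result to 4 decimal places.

m_F = 3.5048

I − A =
  [   0.75    -0.35    -0.10    -0.35]
  [  -0.15     0.95    -0.30    -0.05]
  [  -0.20    -0.15     0.80     0.00]
  [  -0.20    -0.25    -0.10     0.75]
Compute the cofactors C_ij = (−1)^(i+j)·(3×3 minor ij) of I−A; the adjugate is their transpose:
adj(I−A) = Cᵀ =
  [ 0.525500   0.296500   0.210000   0.265000]
  [ 0.144000   0.372000   0.169000   0.092000]
  [ 0.158375   0.143875   0.402500   0.083500]
  [ 0.209250   0.222250   0.166000   0.452000]
det(I−A) = Σ_j (I−A)_1j·C_1j = (0.75)(0.525500) + (-0.35)(0.144000) + (-0.10)(0.158375) + (-0.35)(0.209250) = 0.25465
(I − A)⁻¹ = adj(I−A) / det(I−A) ≈
  [   2.06362     1.16434     0.82466     1.04064]
  [   0.56548     1.46083     0.66366     0.36128]
  [   0.62193     0.56499     1.58060     0.32790]
  [   0.82172     0.87277     0.65188     1.77499]
The output multiplier for sector j is the column-j sum of the Leontief inverse (I − A)⁻¹ = adj(I−A) / det(I−A).
Column F of adj(I−A): (0.265000, 0.092000, 0.083500, 0.452000); det(I−A) = 0.25465.
m_F = (0.265000 + 0.092000 + 0.083500 + 0.452000) / 0.25465 = 0.8925 / 0.25465 ≈ 3.5048.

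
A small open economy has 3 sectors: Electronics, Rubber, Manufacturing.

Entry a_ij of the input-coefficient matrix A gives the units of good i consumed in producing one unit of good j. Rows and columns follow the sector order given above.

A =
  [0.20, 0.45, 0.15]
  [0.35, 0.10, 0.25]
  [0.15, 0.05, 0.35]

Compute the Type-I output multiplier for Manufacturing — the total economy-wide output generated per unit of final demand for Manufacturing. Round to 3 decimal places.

m_M = 3.364

I − A =
  [   0.80    -0.45    -0.15]
  [  -0.35     0.90    -0.25]
  [  -0.15    -0.05     0.65]
Cofactors of I−A, C_ij = (−1)^(i+j)·(minor ij) (rows/columns in the sector order above):
  C_11 = (0.90)(0.65) − (-0.25)(-0.05) = 0.5725
  C_12 = −[(-0.35)(0.65) − (-0.25)(-0.15)] = 0.2650
  C_13 = (-0.35)(-0.05) − (0.90)(-0.15) = 0.1525
  C_21 = −[(-0.45)(0.65) − (-0.15)(-0.05)] = 0.3000
  C_22 = (0.80)(0.65) − (-0.15)(-0.15) = 0.4975
  C_23 = −[(0.80)(-0.05) − (-0.45)(-0.15)] = 0.1075
  C_31 = (-0.45)(-0.25) − (-0.15)(0.90) = 0.2475
  C_32 = −[(0.80)(-0.25) − (-0.15)(-0.35)] = 0.2525
  C_33 = (0.80)(0.90) − (-0.45)(-0.35) = 0.5625
det(I−A) = Σ_j (I−A)_1j·C_1j = (0.80)(0.5725) + (-0.45)(0.2650) + (-0.15)(0.1525) = 0.315875
adj(I−A) = Cᵀ =
  [ 0.5725   0.3000   0.2475]
  [ 0.2650   0.4975   0.2525]
  [ 0.1525   0.1075   0.5625]
(I − A)⁻¹ = adj(I−A) / det(I−A) ≈
  [   1.8124     0.9497     0.7835]
  [   0.8389     1.5750     0.7994]
  [   0.4828     0.3403     1.7808]
The output multiplier for sector j is the column-j sum of the Leontief inverse (I − A)⁻¹ = adj(I−A) / det(I−A).
Column M of adj(I−A): (0.2475, 0.2525, 0.5625); det(I−A) = 0.315875.
m_M = (0.2475 + 0.2525 + 0.5625) / 0.315875 = 1.0625 / 0.315875 ≈ 3.364.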